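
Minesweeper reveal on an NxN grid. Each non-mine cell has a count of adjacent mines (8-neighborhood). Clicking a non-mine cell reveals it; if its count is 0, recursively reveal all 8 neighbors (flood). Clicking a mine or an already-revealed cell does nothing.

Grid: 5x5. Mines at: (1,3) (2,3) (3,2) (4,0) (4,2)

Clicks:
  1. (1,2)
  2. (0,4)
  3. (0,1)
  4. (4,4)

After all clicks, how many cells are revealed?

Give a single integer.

Answer: 16

Derivation:
Click 1 (1,2) count=2: revealed 1 new [(1,2)] -> total=1
Click 2 (0,4) count=1: revealed 1 new [(0,4)] -> total=2
Click 3 (0,1) count=0: revealed 10 new [(0,0) (0,1) (0,2) (1,0) (1,1) (2,0) (2,1) (2,2) (3,0) (3,1)] -> total=12
Click 4 (4,4) count=0: revealed 4 new [(3,3) (3,4) (4,3) (4,4)] -> total=16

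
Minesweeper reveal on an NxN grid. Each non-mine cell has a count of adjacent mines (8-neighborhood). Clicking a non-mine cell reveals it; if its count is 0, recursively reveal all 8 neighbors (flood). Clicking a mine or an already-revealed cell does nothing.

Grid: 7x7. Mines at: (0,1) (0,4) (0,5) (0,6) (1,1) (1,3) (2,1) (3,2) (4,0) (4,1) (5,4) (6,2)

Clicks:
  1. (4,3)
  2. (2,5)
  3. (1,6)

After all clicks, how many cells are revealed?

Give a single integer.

Answer: 19

Derivation:
Click 1 (4,3) count=2: revealed 1 new [(4,3)] -> total=1
Click 2 (2,5) count=0: revealed 18 new [(1,4) (1,5) (1,6) (2,3) (2,4) (2,5) (2,6) (3,3) (3,4) (3,5) (3,6) (4,4) (4,5) (4,6) (5,5) (5,6) (6,5) (6,6)] -> total=19
Click 3 (1,6) count=2: revealed 0 new [(none)] -> total=19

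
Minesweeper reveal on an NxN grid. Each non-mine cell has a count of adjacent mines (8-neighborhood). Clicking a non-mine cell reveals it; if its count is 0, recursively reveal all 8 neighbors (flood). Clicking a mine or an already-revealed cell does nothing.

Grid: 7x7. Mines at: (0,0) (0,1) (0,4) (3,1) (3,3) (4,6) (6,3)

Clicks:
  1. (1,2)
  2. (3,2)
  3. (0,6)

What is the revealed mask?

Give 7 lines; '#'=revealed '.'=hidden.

Answer: .....##
..#.###
....###
..#.###
.......
.......
.......

Derivation:
Click 1 (1,2) count=1: revealed 1 new [(1,2)] -> total=1
Click 2 (3,2) count=2: revealed 1 new [(3,2)] -> total=2
Click 3 (0,6) count=0: revealed 11 new [(0,5) (0,6) (1,4) (1,5) (1,6) (2,4) (2,5) (2,6) (3,4) (3,5) (3,6)] -> total=13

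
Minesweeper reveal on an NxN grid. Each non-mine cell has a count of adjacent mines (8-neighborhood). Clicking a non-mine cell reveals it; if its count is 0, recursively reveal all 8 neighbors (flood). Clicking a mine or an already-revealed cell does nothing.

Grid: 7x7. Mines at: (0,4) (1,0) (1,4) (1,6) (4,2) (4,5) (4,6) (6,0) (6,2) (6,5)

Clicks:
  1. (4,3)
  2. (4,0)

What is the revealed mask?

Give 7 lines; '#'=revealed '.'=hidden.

Click 1 (4,3) count=1: revealed 1 new [(4,3)] -> total=1
Click 2 (4,0) count=0: revealed 8 new [(2,0) (2,1) (3,0) (3,1) (4,0) (4,1) (5,0) (5,1)] -> total=9

Answer: .......
.......
##.....
##.....
##.#...
##.....
.......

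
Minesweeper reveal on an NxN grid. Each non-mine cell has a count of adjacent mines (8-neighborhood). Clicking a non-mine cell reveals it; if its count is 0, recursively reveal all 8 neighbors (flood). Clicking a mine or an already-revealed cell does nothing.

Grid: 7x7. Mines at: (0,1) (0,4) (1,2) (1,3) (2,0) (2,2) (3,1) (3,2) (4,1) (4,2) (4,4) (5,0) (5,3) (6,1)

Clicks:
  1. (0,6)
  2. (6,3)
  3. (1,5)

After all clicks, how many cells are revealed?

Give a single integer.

Click 1 (0,6) count=0: revealed 19 new [(0,5) (0,6) (1,4) (1,5) (1,6) (2,4) (2,5) (2,6) (3,4) (3,5) (3,6) (4,5) (4,6) (5,4) (5,5) (5,6) (6,4) (6,5) (6,6)] -> total=19
Click 2 (6,3) count=1: revealed 1 new [(6,3)] -> total=20
Click 3 (1,5) count=1: revealed 0 new [(none)] -> total=20

Answer: 20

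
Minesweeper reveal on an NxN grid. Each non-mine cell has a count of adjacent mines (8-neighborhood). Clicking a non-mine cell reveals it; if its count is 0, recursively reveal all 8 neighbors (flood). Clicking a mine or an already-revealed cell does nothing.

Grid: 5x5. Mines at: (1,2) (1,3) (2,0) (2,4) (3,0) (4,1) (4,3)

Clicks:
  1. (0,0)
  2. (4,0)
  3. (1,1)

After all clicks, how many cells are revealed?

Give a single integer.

Answer: 5

Derivation:
Click 1 (0,0) count=0: revealed 4 new [(0,0) (0,1) (1,0) (1,1)] -> total=4
Click 2 (4,0) count=2: revealed 1 new [(4,0)] -> total=5
Click 3 (1,1) count=2: revealed 0 new [(none)] -> total=5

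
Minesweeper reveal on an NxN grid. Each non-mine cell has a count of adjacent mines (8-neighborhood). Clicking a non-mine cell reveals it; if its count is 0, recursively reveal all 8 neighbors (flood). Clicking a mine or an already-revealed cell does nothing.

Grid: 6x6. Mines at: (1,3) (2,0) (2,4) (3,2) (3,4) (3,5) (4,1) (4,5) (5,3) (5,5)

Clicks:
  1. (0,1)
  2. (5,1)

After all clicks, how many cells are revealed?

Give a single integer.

Click 1 (0,1) count=0: revealed 6 new [(0,0) (0,1) (0,2) (1,0) (1,1) (1,2)] -> total=6
Click 2 (5,1) count=1: revealed 1 new [(5,1)] -> total=7

Answer: 7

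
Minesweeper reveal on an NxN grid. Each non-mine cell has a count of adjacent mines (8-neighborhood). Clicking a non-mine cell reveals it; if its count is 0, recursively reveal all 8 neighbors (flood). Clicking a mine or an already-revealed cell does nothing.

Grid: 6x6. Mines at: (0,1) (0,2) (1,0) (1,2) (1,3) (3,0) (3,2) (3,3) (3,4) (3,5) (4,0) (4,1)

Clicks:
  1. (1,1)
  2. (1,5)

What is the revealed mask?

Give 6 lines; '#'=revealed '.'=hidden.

Answer: ....##
.#..##
....##
......
......
......

Derivation:
Click 1 (1,1) count=4: revealed 1 new [(1,1)] -> total=1
Click 2 (1,5) count=0: revealed 6 new [(0,4) (0,5) (1,4) (1,5) (2,4) (2,5)] -> total=7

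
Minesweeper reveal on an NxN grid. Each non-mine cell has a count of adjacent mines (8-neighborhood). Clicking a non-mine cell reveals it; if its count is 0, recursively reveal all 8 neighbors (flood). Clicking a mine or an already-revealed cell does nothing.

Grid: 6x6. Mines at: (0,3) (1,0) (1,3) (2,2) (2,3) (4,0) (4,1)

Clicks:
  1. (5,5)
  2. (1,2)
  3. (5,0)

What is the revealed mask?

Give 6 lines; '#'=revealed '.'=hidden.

Click 1 (5,5) count=0: revealed 18 new [(0,4) (0,5) (1,4) (1,5) (2,4) (2,5) (3,2) (3,3) (3,4) (3,5) (4,2) (4,3) (4,4) (4,5) (5,2) (5,3) (5,4) (5,5)] -> total=18
Click 2 (1,2) count=4: revealed 1 new [(1,2)] -> total=19
Click 3 (5,0) count=2: revealed 1 new [(5,0)] -> total=20

Answer: ....##
..#.##
....##
..####
..####
#.####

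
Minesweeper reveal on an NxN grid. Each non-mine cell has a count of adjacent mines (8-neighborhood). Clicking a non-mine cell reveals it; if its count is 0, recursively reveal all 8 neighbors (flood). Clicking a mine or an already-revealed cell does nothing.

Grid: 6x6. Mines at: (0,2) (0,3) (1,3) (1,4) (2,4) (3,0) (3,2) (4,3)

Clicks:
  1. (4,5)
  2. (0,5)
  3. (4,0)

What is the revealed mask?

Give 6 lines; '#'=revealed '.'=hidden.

Answer: .....#
......
......
....##
#...##
....##

Derivation:
Click 1 (4,5) count=0: revealed 6 new [(3,4) (3,5) (4,4) (4,5) (5,4) (5,5)] -> total=6
Click 2 (0,5) count=1: revealed 1 new [(0,5)] -> total=7
Click 3 (4,0) count=1: revealed 1 new [(4,0)] -> total=8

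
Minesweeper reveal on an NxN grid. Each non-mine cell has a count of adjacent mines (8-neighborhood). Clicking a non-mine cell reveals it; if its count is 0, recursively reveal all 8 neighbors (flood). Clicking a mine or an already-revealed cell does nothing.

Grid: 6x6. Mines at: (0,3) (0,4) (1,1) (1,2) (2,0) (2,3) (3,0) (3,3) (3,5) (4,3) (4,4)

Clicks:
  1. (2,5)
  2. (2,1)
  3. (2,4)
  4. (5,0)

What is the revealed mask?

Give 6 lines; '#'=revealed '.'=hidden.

Answer: ......
......
.#..##
......
###...
###...

Derivation:
Click 1 (2,5) count=1: revealed 1 new [(2,5)] -> total=1
Click 2 (2,1) count=4: revealed 1 new [(2,1)] -> total=2
Click 3 (2,4) count=3: revealed 1 new [(2,4)] -> total=3
Click 4 (5,0) count=0: revealed 6 new [(4,0) (4,1) (4,2) (5,0) (5,1) (5,2)] -> total=9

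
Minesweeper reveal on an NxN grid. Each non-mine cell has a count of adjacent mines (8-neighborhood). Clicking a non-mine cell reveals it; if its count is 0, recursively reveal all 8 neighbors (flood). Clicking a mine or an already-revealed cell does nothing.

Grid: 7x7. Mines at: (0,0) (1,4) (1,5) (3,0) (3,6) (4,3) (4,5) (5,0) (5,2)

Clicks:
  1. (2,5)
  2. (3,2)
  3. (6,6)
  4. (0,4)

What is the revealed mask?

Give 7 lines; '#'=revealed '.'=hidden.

Click 1 (2,5) count=3: revealed 1 new [(2,5)] -> total=1
Click 2 (3,2) count=1: revealed 1 new [(3,2)] -> total=2
Click 3 (6,6) count=0: revealed 8 new [(5,3) (5,4) (5,5) (5,6) (6,3) (6,4) (6,5) (6,6)] -> total=10
Click 4 (0,4) count=2: revealed 1 new [(0,4)] -> total=11

Answer: ....#..
.......
.....#.
..#....
.......
...####
...####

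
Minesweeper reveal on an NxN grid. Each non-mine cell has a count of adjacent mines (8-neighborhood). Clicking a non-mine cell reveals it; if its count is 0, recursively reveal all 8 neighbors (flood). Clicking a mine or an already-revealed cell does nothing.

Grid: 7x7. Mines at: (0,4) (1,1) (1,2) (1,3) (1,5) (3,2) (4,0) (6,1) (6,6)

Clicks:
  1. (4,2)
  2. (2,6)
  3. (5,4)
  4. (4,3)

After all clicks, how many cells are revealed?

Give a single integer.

Click 1 (4,2) count=1: revealed 1 new [(4,2)] -> total=1
Click 2 (2,6) count=1: revealed 1 new [(2,6)] -> total=2
Click 3 (5,4) count=0: revealed 20 new [(2,3) (2,4) (2,5) (3,3) (3,4) (3,5) (3,6) (4,3) (4,4) (4,5) (4,6) (5,2) (5,3) (5,4) (5,5) (5,6) (6,2) (6,3) (6,4) (6,5)] -> total=22
Click 4 (4,3) count=1: revealed 0 new [(none)] -> total=22

Answer: 22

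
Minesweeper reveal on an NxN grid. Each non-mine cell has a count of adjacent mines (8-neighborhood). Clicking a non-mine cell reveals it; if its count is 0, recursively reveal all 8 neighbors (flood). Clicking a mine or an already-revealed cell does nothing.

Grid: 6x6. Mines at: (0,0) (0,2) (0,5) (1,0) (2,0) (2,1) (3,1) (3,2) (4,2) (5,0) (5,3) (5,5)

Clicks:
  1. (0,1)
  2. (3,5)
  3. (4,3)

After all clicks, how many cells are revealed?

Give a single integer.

Click 1 (0,1) count=3: revealed 1 new [(0,1)] -> total=1
Click 2 (3,5) count=0: revealed 12 new [(1,3) (1,4) (1,5) (2,3) (2,4) (2,5) (3,3) (3,4) (3,5) (4,3) (4,4) (4,5)] -> total=13
Click 3 (4,3) count=3: revealed 0 new [(none)] -> total=13

Answer: 13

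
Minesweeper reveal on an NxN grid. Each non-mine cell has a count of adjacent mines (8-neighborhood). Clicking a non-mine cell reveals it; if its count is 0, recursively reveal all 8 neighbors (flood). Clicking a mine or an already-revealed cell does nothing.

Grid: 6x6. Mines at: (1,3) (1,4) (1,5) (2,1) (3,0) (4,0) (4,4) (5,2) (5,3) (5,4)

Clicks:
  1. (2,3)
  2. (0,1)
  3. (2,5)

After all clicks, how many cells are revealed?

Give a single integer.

Click 1 (2,3) count=2: revealed 1 new [(2,3)] -> total=1
Click 2 (0,1) count=0: revealed 6 new [(0,0) (0,1) (0,2) (1,0) (1,1) (1,2)] -> total=7
Click 3 (2,5) count=2: revealed 1 new [(2,5)] -> total=8

Answer: 8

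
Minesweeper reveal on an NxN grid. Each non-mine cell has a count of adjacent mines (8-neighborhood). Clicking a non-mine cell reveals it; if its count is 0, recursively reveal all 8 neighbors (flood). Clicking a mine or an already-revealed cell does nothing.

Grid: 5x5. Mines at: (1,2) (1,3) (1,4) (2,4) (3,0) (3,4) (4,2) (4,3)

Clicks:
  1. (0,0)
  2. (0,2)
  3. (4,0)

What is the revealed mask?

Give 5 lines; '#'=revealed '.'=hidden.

Answer: ###..
##...
##...
.....
#....

Derivation:
Click 1 (0,0) count=0: revealed 6 new [(0,0) (0,1) (1,0) (1,1) (2,0) (2,1)] -> total=6
Click 2 (0,2) count=2: revealed 1 new [(0,2)] -> total=7
Click 3 (4,0) count=1: revealed 1 new [(4,0)] -> total=8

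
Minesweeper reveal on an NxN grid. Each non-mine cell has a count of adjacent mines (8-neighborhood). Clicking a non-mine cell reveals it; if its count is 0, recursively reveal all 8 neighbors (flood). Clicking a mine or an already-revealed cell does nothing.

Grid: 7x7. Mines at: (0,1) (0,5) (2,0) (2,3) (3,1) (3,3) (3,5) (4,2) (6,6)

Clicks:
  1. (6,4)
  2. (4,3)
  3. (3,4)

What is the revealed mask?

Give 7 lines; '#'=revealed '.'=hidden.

Answer: .......
.......
.......
....#..
##.###.
######.
######.

Derivation:
Click 1 (6,4) count=0: revealed 17 new [(4,0) (4,1) (4,3) (4,4) (4,5) (5,0) (5,1) (5,2) (5,3) (5,4) (5,5) (6,0) (6,1) (6,2) (6,3) (6,4) (6,5)] -> total=17
Click 2 (4,3) count=2: revealed 0 new [(none)] -> total=17
Click 3 (3,4) count=3: revealed 1 new [(3,4)] -> total=18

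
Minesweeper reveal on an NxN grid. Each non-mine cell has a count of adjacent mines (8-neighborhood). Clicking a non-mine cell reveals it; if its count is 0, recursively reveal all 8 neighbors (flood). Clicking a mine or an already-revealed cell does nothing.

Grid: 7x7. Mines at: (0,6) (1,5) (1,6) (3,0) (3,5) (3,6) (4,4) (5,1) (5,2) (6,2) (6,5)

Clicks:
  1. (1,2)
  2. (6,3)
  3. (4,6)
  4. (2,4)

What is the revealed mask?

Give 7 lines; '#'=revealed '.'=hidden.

Answer: #####..
#####..
#####..
.####..
.###..#
.......
...#...

Derivation:
Click 1 (1,2) count=0: revealed 22 new [(0,0) (0,1) (0,2) (0,3) (0,4) (1,0) (1,1) (1,2) (1,3) (1,4) (2,0) (2,1) (2,2) (2,3) (2,4) (3,1) (3,2) (3,3) (3,4) (4,1) (4,2) (4,3)] -> total=22
Click 2 (6,3) count=2: revealed 1 new [(6,3)] -> total=23
Click 3 (4,6) count=2: revealed 1 new [(4,6)] -> total=24
Click 4 (2,4) count=2: revealed 0 new [(none)] -> total=24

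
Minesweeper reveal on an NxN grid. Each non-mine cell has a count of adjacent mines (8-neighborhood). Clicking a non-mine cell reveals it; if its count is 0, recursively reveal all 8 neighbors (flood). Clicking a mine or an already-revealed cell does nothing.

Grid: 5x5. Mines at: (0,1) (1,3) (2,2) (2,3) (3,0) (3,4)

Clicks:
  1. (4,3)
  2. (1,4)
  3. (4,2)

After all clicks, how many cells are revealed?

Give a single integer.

Click 1 (4,3) count=1: revealed 1 new [(4,3)] -> total=1
Click 2 (1,4) count=2: revealed 1 new [(1,4)] -> total=2
Click 3 (4,2) count=0: revealed 5 new [(3,1) (3,2) (3,3) (4,1) (4,2)] -> total=7

Answer: 7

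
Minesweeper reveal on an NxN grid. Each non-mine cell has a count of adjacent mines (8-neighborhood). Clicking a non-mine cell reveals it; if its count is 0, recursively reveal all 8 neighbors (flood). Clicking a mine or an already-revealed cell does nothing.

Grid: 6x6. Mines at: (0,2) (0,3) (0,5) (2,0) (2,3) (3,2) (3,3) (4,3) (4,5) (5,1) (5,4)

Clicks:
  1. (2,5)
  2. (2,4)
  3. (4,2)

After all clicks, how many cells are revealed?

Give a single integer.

Answer: 7

Derivation:
Click 1 (2,5) count=0: revealed 6 new [(1,4) (1,5) (2,4) (2,5) (3,4) (3,5)] -> total=6
Click 2 (2,4) count=2: revealed 0 new [(none)] -> total=6
Click 3 (4,2) count=4: revealed 1 new [(4,2)] -> total=7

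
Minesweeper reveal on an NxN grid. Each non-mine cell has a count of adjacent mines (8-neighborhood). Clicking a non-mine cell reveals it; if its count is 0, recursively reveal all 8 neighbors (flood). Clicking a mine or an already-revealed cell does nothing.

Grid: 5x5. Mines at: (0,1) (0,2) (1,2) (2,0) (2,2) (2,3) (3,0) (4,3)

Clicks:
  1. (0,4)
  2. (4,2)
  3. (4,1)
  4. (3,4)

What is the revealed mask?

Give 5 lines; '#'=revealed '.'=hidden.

Answer: ...##
...##
.....
....#
.##..

Derivation:
Click 1 (0,4) count=0: revealed 4 new [(0,3) (0,4) (1,3) (1,4)] -> total=4
Click 2 (4,2) count=1: revealed 1 new [(4,2)] -> total=5
Click 3 (4,1) count=1: revealed 1 new [(4,1)] -> total=6
Click 4 (3,4) count=2: revealed 1 new [(3,4)] -> total=7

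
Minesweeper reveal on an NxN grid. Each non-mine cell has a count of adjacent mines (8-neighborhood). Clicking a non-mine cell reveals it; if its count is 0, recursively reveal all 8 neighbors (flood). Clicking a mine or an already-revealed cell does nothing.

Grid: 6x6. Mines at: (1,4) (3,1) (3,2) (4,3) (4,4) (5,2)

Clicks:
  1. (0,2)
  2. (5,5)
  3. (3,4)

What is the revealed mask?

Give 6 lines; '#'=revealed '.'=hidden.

Answer: ####..
####..
####..
....#.
......
.....#

Derivation:
Click 1 (0,2) count=0: revealed 12 new [(0,0) (0,1) (0,2) (0,3) (1,0) (1,1) (1,2) (1,3) (2,0) (2,1) (2,2) (2,3)] -> total=12
Click 2 (5,5) count=1: revealed 1 new [(5,5)] -> total=13
Click 3 (3,4) count=2: revealed 1 new [(3,4)] -> total=14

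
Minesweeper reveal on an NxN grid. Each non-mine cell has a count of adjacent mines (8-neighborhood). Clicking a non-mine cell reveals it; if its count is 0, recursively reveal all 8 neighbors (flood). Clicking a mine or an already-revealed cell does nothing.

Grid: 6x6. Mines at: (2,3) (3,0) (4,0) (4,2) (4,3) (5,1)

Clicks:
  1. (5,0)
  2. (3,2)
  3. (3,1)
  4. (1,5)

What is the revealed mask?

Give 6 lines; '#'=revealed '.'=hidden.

Click 1 (5,0) count=2: revealed 1 new [(5,0)] -> total=1
Click 2 (3,2) count=3: revealed 1 new [(3,2)] -> total=2
Click 3 (3,1) count=3: revealed 1 new [(3,1)] -> total=3
Click 4 (1,5) count=0: revealed 23 new [(0,0) (0,1) (0,2) (0,3) (0,4) (0,5) (1,0) (1,1) (1,2) (1,3) (1,4) (1,5) (2,0) (2,1) (2,2) (2,4) (2,5) (3,4) (3,5) (4,4) (4,5) (5,4) (5,5)] -> total=26

Answer: ######
######
###.##
.##.##
....##
#...##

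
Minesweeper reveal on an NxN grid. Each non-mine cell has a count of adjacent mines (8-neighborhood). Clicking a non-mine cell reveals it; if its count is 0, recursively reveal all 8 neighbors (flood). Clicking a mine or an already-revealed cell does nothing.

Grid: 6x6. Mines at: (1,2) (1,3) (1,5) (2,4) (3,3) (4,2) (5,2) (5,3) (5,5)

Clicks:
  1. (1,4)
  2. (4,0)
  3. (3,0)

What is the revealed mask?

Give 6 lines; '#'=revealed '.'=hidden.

Answer: ##....
##..#.
##....
##....
##....
##....

Derivation:
Click 1 (1,4) count=3: revealed 1 new [(1,4)] -> total=1
Click 2 (4,0) count=0: revealed 12 new [(0,0) (0,1) (1,0) (1,1) (2,0) (2,1) (3,0) (3,1) (4,0) (4,1) (5,0) (5,1)] -> total=13
Click 3 (3,0) count=0: revealed 0 new [(none)] -> total=13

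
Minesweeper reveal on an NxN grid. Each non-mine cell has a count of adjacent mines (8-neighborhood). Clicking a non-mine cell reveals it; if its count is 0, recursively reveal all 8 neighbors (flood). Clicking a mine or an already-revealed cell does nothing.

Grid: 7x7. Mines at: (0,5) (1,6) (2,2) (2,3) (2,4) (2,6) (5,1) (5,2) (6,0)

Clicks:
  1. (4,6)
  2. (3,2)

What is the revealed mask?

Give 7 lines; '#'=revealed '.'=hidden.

Answer: .......
.......
.......
..#####
...####
...####
...####

Derivation:
Click 1 (4,6) count=0: revealed 16 new [(3,3) (3,4) (3,5) (3,6) (4,3) (4,4) (4,5) (4,6) (5,3) (5,4) (5,5) (5,6) (6,3) (6,4) (6,5) (6,6)] -> total=16
Click 2 (3,2) count=2: revealed 1 new [(3,2)] -> total=17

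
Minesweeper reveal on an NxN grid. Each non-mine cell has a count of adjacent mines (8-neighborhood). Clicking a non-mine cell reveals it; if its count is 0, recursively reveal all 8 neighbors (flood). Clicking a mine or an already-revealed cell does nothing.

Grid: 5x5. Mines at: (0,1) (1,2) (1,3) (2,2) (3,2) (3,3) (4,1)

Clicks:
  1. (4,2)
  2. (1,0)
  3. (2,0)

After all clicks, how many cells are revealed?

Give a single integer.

Answer: 7

Derivation:
Click 1 (4,2) count=3: revealed 1 new [(4,2)] -> total=1
Click 2 (1,0) count=1: revealed 1 new [(1,0)] -> total=2
Click 3 (2,0) count=0: revealed 5 new [(1,1) (2,0) (2,1) (3,0) (3,1)] -> total=7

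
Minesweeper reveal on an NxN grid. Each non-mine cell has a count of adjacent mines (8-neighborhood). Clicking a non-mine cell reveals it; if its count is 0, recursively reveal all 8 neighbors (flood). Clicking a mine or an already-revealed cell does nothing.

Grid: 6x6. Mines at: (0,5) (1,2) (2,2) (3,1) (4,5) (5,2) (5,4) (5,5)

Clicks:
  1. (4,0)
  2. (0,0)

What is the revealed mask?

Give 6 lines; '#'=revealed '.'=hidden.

Answer: ##....
##....
##....
......
#.....
......

Derivation:
Click 1 (4,0) count=1: revealed 1 new [(4,0)] -> total=1
Click 2 (0,0) count=0: revealed 6 new [(0,0) (0,1) (1,0) (1,1) (2,0) (2,1)] -> total=7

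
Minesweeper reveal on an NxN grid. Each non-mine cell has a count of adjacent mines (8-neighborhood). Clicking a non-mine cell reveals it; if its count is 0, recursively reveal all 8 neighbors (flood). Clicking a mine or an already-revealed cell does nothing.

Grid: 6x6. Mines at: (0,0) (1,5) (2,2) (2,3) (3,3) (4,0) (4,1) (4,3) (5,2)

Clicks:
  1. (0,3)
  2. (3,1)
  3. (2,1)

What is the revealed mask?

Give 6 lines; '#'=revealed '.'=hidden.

Answer: .####.
.####.
.#....
.#....
......
......

Derivation:
Click 1 (0,3) count=0: revealed 8 new [(0,1) (0,2) (0,3) (0,4) (1,1) (1,2) (1,3) (1,4)] -> total=8
Click 2 (3,1) count=3: revealed 1 new [(3,1)] -> total=9
Click 3 (2,1) count=1: revealed 1 new [(2,1)] -> total=10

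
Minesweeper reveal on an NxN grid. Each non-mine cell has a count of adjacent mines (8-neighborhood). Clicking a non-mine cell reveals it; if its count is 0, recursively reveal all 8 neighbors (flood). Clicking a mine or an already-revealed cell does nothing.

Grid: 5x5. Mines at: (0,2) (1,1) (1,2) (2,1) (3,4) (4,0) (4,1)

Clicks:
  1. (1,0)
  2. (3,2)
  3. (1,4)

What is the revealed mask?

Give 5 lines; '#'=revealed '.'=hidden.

Answer: ...##
#..##
...##
..#..
.....

Derivation:
Click 1 (1,0) count=2: revealed 1 new [(1,0)] -> total=1
Click 2 (3,2) count=2: revealed 1 new [(3,2)] -> total=2
Click 3 (1,4) count=0: revealed 6 new [(0,3) (0,4) (1,3) (1,4) (2,3) (2,4)] -> total=8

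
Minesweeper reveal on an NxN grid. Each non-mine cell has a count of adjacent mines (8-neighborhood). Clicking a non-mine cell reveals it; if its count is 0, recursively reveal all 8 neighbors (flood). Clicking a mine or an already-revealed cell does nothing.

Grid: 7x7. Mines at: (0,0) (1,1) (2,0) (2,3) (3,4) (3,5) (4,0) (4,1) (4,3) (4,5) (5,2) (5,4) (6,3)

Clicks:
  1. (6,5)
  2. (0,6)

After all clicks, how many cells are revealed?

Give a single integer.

Answer: 14

Derivation:
Click 1 (6,5) count=1: revealed 1 new [(6,5)] -> total=1
Click 2 (0,6) count=0: revealed 13 new [(0,2) (0,3) (0,4) (0,5) (0,6) (1,2) (1,3) (1,4) (1,5) (1,6) (2,4) (2,5) (2,6)] -> total=14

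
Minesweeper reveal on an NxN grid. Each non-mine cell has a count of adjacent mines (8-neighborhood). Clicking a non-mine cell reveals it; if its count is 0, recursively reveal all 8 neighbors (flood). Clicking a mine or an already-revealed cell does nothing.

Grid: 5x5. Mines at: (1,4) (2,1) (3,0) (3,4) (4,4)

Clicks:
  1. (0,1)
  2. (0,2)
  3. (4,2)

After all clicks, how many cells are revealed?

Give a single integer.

Answer: 14

Derivation:
Click 1 (0,1) count=0: revealed 8 new [(0,0) (0,1) (0,2) (0,3) (1,0) (1,1) (1,2) (1,3)] -> total=8
Click 2 (0,2) count=0: revealed 0 new [(none)] -> total=8
Click 3 (4,2) count=0: revealed 6 new [(3,1) (3,2) (3,3) (4,1) (4,2) (4,3)] -> total=14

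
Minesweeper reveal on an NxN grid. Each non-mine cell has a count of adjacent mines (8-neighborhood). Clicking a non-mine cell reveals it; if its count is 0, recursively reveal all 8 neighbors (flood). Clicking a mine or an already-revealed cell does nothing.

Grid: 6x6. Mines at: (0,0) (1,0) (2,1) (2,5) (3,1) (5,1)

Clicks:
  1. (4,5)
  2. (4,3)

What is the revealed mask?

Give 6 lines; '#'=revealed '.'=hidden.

Answer: .#####
.#####
..###.
..####
..####
..####

Derivation:
Click 1 (4,5) count=0: revealed 25 new [(0,1) (0,2) (0,3) (0,4) (0,5) (1,1) (1,2) (1,3) (1,4) (1,5) (2,2) (2,3) (2,4) (3,2) (3,3) (3,4) (3,5) (4,2) (4,3) (4,4) (4,5) (5,2) (5,3) (5,4) (5,5)] -> total=25
Click 2 (4,3) count=0: revealed 0 new [(none)] -> total=25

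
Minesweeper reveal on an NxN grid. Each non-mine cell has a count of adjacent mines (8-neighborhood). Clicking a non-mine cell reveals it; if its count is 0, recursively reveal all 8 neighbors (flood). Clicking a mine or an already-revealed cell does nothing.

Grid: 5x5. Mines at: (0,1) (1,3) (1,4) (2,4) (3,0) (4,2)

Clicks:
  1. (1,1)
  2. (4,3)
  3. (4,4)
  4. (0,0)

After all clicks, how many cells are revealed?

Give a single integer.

Click 1 (1,1) count=1: revealed 1 new [(1,1)] -> total=1
Click 2 (4,3) count=1: revealed 1 new [(4,3)] -> total=2
Click 3 (4,4) count=0: revealed 3 new [(3,3) (3,4) (4,4)] -> total=5
Click 4 (0,0) count=1: revealed 1 new [(0,0)] -> total=6

Answer: 6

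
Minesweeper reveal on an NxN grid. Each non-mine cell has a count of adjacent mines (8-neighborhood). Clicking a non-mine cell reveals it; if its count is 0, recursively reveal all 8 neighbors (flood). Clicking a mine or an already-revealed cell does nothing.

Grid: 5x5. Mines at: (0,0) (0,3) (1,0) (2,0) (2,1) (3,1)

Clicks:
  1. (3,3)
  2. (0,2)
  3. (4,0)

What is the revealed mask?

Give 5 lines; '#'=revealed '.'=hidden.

Answer: ..#..
..###
..###
..###
#.###

Derivation:
Click 1 (3,3) count=0: revealed 12 new [(1,2) (1,3) (1,4) (2,2) (2,3) (2,4) (3,2) (3,3) (3,4) (4,2) (4,3) (4,4)] -> total=12
Click 2 (0,2) count=1: revealed 1 new [(0,2)] -> total=13
Click 3 (4,0) count=1: revealed 1 new [(4,0)] -> total=14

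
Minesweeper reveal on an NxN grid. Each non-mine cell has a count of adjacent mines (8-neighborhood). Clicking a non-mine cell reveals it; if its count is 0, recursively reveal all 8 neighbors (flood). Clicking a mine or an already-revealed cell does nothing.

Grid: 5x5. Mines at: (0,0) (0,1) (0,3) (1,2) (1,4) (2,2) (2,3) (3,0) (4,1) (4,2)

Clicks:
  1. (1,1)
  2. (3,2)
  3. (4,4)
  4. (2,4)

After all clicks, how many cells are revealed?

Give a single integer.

Click 1 (1,1) count=4: revealed 1 new [(1,1)] -> total=1
Click 2 (3,2) count=4: revealed 1 new [(3,2)] -> total=2
Click 3 (4,4) count=0: revealed 4 new [(3,3) (3,4) (4,3) (4,4)] -> total=6
Click 4 (2,4) count=2: revealed 1 new [(2,4)] -> total=7

Answer: 7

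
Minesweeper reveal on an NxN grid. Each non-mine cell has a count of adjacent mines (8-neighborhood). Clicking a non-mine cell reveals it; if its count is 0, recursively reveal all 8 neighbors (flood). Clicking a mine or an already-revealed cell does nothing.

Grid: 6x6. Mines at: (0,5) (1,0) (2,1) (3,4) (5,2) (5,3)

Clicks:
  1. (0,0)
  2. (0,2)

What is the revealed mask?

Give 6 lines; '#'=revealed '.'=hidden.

Click 1 (0,0) count=1: revealed 1 new [(0,0)] -> total=1
Click 2 (0,2) count=0: revealed 11 new [(0,1) (0,2) (0,3) (0,4) (1,1) (1,2) (1,3) (1,4) (2,2) (2,3) (2,4)] -> total=12

Answer: #####.
.####.
..###.
......
......
......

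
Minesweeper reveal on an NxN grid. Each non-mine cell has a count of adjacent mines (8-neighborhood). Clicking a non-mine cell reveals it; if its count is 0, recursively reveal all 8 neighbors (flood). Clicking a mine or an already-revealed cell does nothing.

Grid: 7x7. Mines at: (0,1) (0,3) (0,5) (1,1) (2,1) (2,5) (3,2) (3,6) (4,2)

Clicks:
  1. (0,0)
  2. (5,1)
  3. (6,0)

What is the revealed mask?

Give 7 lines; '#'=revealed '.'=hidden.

Answer: #......
.......
.......
##.###.
##.####
#######
#######

Derivation:
Click 1 (0,0) count=2: revealed 1 new [(0,0)] -> total=1
Click 2 (5,1) count=1: revealed 1 new [(5,1)] -> total=2
Click 3 (6,0) count=0: revealed 24 new [(3,0) (3,1) (3,3) (3,4) (3,5) (4,0) (4,1) (4,3) (4,4) (4,5) (4,6) (5,0) (5,2) (5,3) (5,4) (5,5) (5,6) (6,0) (6,1) (6,2) (6,3) (6,4) (6,5) (6,6)] -> total=26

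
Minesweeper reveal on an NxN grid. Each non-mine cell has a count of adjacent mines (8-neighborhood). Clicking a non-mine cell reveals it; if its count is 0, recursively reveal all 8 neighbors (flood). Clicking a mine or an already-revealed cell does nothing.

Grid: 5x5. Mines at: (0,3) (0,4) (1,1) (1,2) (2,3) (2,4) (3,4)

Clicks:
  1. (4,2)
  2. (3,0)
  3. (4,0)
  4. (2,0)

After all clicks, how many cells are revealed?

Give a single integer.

Answer: 11

Derivation:
Click 1 (4,2) count=0: revealed 11 new [(2,0) (2,1) (2,2) (3,0) (3,1) (3,2) (3,3) (4,0) (4,1) (4,2) (4,3)] -> total=11
Click 2 (3,0) count=0: revealed 0 new [(none)] -> total=11
Click 3 (4,0) count=0: revealed 0 new [(none)] -> total=11
Click 4 (2,0) count=1: revealed 0 new [(none)] -> total=11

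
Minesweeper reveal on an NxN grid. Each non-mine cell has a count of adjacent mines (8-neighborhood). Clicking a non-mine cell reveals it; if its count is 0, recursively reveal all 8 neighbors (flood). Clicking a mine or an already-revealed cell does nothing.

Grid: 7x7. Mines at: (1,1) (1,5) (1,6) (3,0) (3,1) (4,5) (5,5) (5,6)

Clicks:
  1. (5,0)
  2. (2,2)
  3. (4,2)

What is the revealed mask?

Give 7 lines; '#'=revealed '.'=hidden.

Click 1 (5,0) count=0: revealed 27 new [(0,2) (0,3) (0,4) (1,2) (1,3) (1,4) (2,2) (2,3) (2,4) (3,2) (3,3) (3,4) (4,0) (4,1) (4,2) (4,3) (4,4) (5,0) (5,1) (5,2) (5,3) (5,4) (6,0) (6,1) (6,2) (6,3) (6,4)] -> total=27
Click 2 (2,2) count=2: revealed 0 new [(none)] -> total=27
Click 3 (4,2) count=1: revealed 0 new [(none)] -> total=27

Answer: ..###..
..###..
..###..
..###..
#####..
#####..
#####..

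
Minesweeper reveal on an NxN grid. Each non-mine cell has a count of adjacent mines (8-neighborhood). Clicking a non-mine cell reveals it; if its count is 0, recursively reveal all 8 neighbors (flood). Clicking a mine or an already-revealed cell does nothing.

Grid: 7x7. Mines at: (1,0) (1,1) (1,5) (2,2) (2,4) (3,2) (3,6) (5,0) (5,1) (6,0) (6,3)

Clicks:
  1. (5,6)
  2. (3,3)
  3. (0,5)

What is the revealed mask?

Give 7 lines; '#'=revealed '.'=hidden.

Click 1 (5,6) count=0: revealed 14 new [(3,3) (3,4) (3,5) (4,3) (4,4) (4,5) (4,6) (5,3) (5,4) (5,5) (5,6) (6,4) (6,5) (6,6)] -> total=14
Click 2 (3,3) count=3: revealed 0 new [(none)] -> total=14
Click 3 (0,5) count=1: revealed 1 new [(0,5)] -> total=15

Answer: .....#.
.......
.......
...###.
...####
...####
....###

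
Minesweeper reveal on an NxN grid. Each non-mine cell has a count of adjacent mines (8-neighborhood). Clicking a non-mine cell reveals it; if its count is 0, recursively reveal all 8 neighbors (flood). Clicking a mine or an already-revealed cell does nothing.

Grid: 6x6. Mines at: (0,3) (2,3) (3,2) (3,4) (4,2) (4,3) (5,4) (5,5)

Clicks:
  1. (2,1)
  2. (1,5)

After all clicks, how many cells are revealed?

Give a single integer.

Click 1 (2,1) count=1: revealed 1 new [(2,1)] -> total=1
Click 2 (1,5) count=0: revealed 6 new [(0,4) (0,5) (1,4) (1,5) (2,4) (2,5)] -> total=7

Answer: 7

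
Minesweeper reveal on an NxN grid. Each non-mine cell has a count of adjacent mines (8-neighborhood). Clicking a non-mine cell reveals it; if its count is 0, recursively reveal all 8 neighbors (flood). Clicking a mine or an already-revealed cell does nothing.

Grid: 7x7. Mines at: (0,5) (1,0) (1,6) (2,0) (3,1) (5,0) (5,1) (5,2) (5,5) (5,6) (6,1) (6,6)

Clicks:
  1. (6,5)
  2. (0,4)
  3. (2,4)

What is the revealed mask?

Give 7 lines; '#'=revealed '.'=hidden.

Answer: .####..
.#####.
.######
..#####
..#####
.......
.....#.

Derivation:
Click 1 (6,5) count=3: revealed 1 new [(6,5)] -> total=1
Click 2 (0,4) count=1: revealed 1 new [(0,4)] -> total=2
Click 3 (2,4) count=0: revealed 24 new [(0,1) (0,2) (0,3) (1,1) (1,2) (1,3) (1,4) (1,5) (2,1) (2,2) (2,3) (2,4) (2,5) (2,6) (3,2) (3,3) (3,4) (3,5) (3,6) (4,2) (4,3) (4,4) (4,5) (4,6)] -> total=26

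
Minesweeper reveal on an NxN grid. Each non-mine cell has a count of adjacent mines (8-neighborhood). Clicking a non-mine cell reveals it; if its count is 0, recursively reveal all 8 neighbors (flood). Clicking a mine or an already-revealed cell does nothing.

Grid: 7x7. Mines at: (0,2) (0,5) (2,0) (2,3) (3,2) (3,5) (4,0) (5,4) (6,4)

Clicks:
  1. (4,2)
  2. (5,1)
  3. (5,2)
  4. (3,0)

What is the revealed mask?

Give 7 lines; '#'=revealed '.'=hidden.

Answer: .......
.......
.......
#......
.###...
####...
####...

Derivation:
Click 1 (4,2) count=1: revealed 1 new [(4,2)] -> total=1
Click 2 (5,1) count=1: revealed 1 new [(5,1)] -> total=2
Click 3 (5,2) count=0: revealed 9 new [(4,1) (4,3) (5,0) (5,2) (5,3) (6,0) (6,1) (6,2) (6,3)] -> total=11
Click 4 (3,0) count=2: revealed 1 new [(3,0)] -> total=12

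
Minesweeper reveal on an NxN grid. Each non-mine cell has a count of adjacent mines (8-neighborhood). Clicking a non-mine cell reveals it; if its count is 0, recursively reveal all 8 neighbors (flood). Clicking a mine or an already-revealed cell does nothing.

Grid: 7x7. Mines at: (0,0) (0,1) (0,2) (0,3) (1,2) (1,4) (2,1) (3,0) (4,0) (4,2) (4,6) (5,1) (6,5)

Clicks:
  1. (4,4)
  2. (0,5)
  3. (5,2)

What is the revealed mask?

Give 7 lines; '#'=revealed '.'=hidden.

Answer: .....#.
.......
...###.
...###.
...###.
..####.
.......

Derivation:
Click 1 (4,4) count=0: revealed 12 new [(2,3) (2,4) (2,5) (3,3) (3,4) (3,5) (4,3) (4,4) (4,5) (5,3) (5,4) (5,5)] -> total=12
Click 2 (0,5) count=1: revealed 1 new [(0,5)] -> total=13
Click 3 (5,2) count=2: revealed 1 new [(5,2)] -> total=14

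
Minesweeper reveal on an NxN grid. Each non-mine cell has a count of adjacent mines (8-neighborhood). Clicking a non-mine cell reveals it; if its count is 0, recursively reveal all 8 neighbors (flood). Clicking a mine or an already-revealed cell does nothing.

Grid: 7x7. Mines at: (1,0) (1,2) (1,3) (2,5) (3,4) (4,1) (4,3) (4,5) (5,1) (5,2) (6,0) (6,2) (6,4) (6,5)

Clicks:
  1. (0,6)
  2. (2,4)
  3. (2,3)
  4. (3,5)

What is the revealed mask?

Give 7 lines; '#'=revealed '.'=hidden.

Click 1 (0,6) count=0: revealed 6 new [(0,4) (0,5) (0,6) (1,4) (1,5) (1,6)] -> total=6
Click 2 (2,4) count=3: revealed 1 new [(2,4)] -> total=7
Click 3 (2,3) count=3: revealed 1 new [(2,3)] -> total=8
Click 4 (3,5) count=3: revealed 1 new [(3,5)] -> total=9

Answer: ....###
....###
...##..
.....#.
.......
.......
.......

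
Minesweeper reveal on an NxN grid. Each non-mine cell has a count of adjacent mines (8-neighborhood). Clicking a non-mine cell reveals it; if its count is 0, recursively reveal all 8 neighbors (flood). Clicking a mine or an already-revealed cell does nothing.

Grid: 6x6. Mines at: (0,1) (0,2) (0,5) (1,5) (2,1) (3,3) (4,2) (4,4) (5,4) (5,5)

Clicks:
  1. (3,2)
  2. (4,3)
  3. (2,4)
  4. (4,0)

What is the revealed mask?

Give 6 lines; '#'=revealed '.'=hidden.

Click 1 (3,2) count=3: revealed 1 new [(3,2)] -> total=1
Click 2 (4,3) count=4: revealed 1 new [(4,3)] -> total=2
Click 3 (2,4) count=2: revealed 1 new [(2,4)] -> total=3
Click 4 (4,0) count=0: revealed 6 new [(3,0) (3,1) (4,0) (4,1) (5,0) (5,1)] -> total=9

Answer: ......
......
....#.
###...
##.#..
##....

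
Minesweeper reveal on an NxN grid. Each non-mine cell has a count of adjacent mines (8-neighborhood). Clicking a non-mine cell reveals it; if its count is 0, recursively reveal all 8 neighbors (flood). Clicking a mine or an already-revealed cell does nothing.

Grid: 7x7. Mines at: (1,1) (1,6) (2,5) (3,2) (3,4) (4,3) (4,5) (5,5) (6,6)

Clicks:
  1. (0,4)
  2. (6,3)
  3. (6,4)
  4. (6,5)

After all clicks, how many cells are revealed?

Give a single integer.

Answer: 29

Derivation:
Click 1 (0,4) count=0: revealed 11 new [(0,2) (0,3) (0,4) (0,5) (1,2) (1,3) (1,4) (1,5) (2,2) (2,3) (2,4)] -> total=11
Click 2 (6,3) count=0: revealed 17 new [(2,0) (2,1) (3,0) (3,1) (4,0) (4,1) (4,2) (5,0) (5,1) (5,2) (5,3) (5,4) (6,0) (6,1) (6,2) (6,3) (6,4)] -> total=28
Click 3 (6,4) count=1: revealed 0 new [(none)] -> total=28
Click 4 (6,5) count=2: revealed 1 new [(6,5)] -> total=29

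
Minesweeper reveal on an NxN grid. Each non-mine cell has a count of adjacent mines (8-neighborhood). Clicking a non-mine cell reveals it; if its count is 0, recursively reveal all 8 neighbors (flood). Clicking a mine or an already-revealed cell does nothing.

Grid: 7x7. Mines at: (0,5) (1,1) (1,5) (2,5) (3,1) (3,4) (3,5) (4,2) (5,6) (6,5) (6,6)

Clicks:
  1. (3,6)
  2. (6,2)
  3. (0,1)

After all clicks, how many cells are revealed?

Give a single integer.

Click 1 (3,6) count=2: revealed 1 new [(3,6)] -> total=1
Click 2 (6,2) count=0: revealed 12 new [(4,0) (4,1) (5,0) (5,1) (5,2) (5,3) (5,4) (6,0) (6,1) (6,2) (6,3) (6,4)] -> total=13
Click 3 (0,1) count=1: revealed 1 new [(0,1)] -> total=14

Answer: 14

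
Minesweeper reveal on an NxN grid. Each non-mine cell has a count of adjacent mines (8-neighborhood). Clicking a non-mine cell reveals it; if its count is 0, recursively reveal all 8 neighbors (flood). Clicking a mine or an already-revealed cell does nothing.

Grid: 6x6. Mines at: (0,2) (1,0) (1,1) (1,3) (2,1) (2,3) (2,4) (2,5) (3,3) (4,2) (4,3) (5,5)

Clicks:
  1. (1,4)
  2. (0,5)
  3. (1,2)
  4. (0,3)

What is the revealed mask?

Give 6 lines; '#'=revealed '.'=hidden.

Click 1 (1,4) count=4: revealed 1 new [(1,4)] -> total=1
Click 2 (0,5) count=0: revealed 3 new [(0,4) (0,5) (1,5)] -> total=4
Click 3 (1,2) count=5: revealed 1 new [(1,2)] -> total=5
Click 4 (0,3) count=2: revealed 1 new [(0,3)] -> total=6

Answer: ...###
..#.##
......
......
......
......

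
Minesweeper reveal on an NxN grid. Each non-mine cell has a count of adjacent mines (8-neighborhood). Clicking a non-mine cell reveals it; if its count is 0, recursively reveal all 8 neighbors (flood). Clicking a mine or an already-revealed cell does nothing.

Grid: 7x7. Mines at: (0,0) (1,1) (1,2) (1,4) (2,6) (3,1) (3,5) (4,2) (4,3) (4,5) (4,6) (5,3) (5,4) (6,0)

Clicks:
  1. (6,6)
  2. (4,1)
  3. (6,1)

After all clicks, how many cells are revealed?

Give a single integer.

Answer: 6

Derivation:
Click 1 (6,6) count=0: revealed 4 new [(5,5) (5,6) (6,5) (6,6)] -> total=4
Click 2 (4,1) count=2: revealed 1 new [(4,1)] -> total=5
Click 3 (6,1) count=1: revealed 1 new [(6,1)] -> total=6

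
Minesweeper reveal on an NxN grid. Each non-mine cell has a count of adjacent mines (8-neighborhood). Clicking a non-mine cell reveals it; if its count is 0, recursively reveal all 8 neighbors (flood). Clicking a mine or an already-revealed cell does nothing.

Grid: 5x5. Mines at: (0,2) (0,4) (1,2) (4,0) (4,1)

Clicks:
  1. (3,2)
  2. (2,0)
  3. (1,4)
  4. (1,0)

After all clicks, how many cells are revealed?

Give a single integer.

Answer: 10

Derivation:
Click 1 (3,2) count=1: revealed 1 new [(3,2)] -> total=1
Click 2 (2,0) count=0: revealed 8 new [(0,0) (0,1) (1,0) (1,1) (2,0) (2,1) (3,0) (3,1)] -> total=9
Click 3 (1,4) count=1: revealed 1 new [(1,4)] -> total=10
Click 4 (1,0) count=0: revealed 0 new [(none)] -> total=10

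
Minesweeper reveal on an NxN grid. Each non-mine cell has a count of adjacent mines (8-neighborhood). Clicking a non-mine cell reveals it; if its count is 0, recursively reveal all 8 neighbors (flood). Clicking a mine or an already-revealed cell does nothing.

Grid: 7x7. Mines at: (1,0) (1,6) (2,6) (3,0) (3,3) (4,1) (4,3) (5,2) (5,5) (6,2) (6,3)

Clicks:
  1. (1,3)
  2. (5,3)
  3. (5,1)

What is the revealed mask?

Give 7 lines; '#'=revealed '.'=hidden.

Click 1 (1,3) count=0: revealed 15 new [(0,1) (0,2) (0,3) (0,4) (0,5) (1,1) (1,2) (1,3) (1,4) (1,5) (2,1) (2,2) (2,3) (2,4) (2,5)] -> total=15
Click 2 (5,3) count=4: revealed 1 new [(5,3)] -> total=16
Click 3 (5,1) count=3: revealed 1 new [(5,1)] -> total=17

Answer: .#####.
.#####.
.#####.
.......
.......
.#.#...
.......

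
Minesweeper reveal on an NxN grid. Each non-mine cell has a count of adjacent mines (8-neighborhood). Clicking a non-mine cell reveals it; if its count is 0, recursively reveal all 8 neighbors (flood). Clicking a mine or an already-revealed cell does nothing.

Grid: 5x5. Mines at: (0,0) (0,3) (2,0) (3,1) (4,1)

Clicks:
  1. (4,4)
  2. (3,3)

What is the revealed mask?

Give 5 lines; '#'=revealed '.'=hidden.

Answer: .....
..###
..###
..###
..###

Derivation:
Click 1 (4,4) count=0: revealed 12 new [(1,2) (1,3) (1,4) (2,2) (2,3) (2,4) (3,2) (3,3) (3,4) (4,2) (4,3) (4,4)] -> total=12
Click 2 (3,3) count=0: revealed 0 new [(none)] -> total=12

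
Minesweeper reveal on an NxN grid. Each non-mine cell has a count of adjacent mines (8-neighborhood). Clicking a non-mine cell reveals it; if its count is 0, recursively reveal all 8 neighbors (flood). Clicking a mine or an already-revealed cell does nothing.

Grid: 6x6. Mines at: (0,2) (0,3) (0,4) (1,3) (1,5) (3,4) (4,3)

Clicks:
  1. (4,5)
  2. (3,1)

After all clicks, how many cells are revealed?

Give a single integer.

Answer: 18

Derivation:
Click 1 (4,5) count=1: revealed 1 new [(4,5)] -> total=1
Click 2 (3,1) count=0: revealed 17 new [(0,0) (0,1) (1,0) (1,1) (1,2) (2,0) (2,1) (2,2) (3,0) (3,1) (3,2) (4,0) (4,1) (4,2) (5,0) (5,1) (5,2)] -> total=18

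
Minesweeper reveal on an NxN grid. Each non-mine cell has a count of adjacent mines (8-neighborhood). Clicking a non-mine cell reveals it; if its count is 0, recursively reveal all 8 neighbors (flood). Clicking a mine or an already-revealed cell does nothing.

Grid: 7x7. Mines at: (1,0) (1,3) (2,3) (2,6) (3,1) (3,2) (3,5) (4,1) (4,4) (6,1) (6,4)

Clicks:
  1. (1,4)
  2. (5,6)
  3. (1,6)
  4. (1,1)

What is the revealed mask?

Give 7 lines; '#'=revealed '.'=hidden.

Click 1 (1,4) count=2: revealed 1 new [(1,4)] -> total=1
Click 2 (5,6) count=0: revealed 6 new [(4,5) (4,6) (5,5) (5,6) (6,5) (6,6)] -> total=7
Click 3 (1,6) count=1: revealed 1 new [(1,6)] -> total=8
Click 4 (1,1) count=1: revealed 1 new [(1,1)] -> total=9

Answer: .......
.#..#.#
.......
.......
.....##
.....##
.....##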